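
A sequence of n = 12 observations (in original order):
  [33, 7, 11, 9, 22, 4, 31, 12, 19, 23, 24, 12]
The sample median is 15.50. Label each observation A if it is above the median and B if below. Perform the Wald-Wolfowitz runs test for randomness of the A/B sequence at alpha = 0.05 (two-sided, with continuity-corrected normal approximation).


Step 1: Compute median = 15.50; label A = above, B = below.
Labels in order: ABBBABABAAAB  (n_A = 6, n_B = 6)
Step 2: Count runs R = 8.
Step 3: Under H0 (random ordering), E[R] = 2*n_A*n_B/(n_A+n_B) + 1 = 2*6*6/12 + 1 = 7.0000.
        Var[R] = 2*n_A*n_B*(2*n_A*n_B - n_A - n_B) / ((n_A+n_B)^2 * (n_A+n_B-1)) = 4320/1584 = 2.7273.
        SD[R] = 1.6514.
Step 4: Continuity-corrected z = (R - 0.5 - E[R]) / SD[R] = (8 - 0.5 - 7.0000) / 1.6514 = 0.3028.
Step 5: Two-sided p-value via normal approximation = 2*(1 - Phi(|z|)) = 0.762069.
Step 6: alpha = 0.05. fail to reject H0.

R = 8, z = 0.3028, p = 0.762069, fail to reject H0.


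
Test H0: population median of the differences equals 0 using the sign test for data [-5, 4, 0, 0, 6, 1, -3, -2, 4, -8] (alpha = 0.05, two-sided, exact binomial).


Step 1: Discard zero differences. Original n = 10; n_eff = number of nonzero differences = 8.
Nonzero differences (with sign): -5, +4, +6, +1, -3, -2, +4, -8
Step 2: Count signs: positive = 4, negative = 4.
Step 3: Under H0: P(positive) = 0.5, so the number of positives S ~ Bin(8, 0.5).
Step 4: Two-sided exact p-value = sum of Bin(8,0.5) probabilities at or below the observed probability = 1.000000.
Step 5: alpha = 0.05. fail to reject H0.

n_eff = 8, pos = 4, neg = 4, p = 1.000000, fail to reject H0.


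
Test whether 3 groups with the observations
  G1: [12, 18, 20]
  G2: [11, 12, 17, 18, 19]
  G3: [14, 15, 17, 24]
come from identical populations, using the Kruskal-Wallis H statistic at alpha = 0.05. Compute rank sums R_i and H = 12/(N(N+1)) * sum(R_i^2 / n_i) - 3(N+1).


Step 1: Combine all N = 12 observations and assign midranks.
sorted (value, group, rank): (11,G2,1), (12,G1,2.5), (12,G2,2.5), (14,G3,4), (15,G3,5), (17,G2,6.5), (17,G3,6.5), (18,G1,8.5), (18,G2,8.5), (19,G2,10), (20,G1,11), (24,G3,12)
Step 2: Sum ranks within each group.
R_1 = 22 (n_1 = 3)
R_2 = 28.5 (n_2 = 5)
R_3 = 27.5 (n_3 = 4)
Step 3: H = 12/(N(N+1)) * sum(R_i^2/n_i) - 3(N+1)
     = 12/(12*13) * (22^2/3 + 28.5^2/5 + 27.5^2/4) - 3*13
     = 0.076923 * 512.846 - 39
     = 0.449679.
Step 4: Ties present; correction factor C = 1 - 18/(12^3 - 12) = 0.989510. Corrected H = 0.449679 / 0.989510 = 0.454446.
Step 5: Under H0, H ~ chi^2(2); p-value = 0.796743.
Step 6: alpha = 0.05. fail to reject H0.

H = 0.4544, df = 2, p = 0.796743, fail to reject H0.


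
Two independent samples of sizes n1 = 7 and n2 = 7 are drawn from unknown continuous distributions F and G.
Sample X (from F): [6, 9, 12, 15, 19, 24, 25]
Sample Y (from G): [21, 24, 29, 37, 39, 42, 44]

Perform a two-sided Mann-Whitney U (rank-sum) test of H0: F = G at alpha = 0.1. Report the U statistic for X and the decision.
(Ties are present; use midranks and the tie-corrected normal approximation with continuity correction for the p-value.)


Step 1: Combine and sort all 14 observations; assign midranks.
sorted (value, group): (6,X), (9,X), (12,X), (15,X), (19,X), (21,Y), (24,X), (24,Y), (25,X), (29,Y), (37,Y), (39,Y), (42,Y), (44,Y)
ranks: 6->1, 9->2, 12->3, 15->4, 19->5, 21->6, 24->7.5, 24->7.5, 25->9, 29->10, 37->11, 39->12, 42->13, 44->14
Step 2: Rank sum for X: R1 = 1 + 2 + 3 + 4 + 5 + 7.5 + 9 = 31.5.
Step 3: U_X = R1 - n1(n1+1)/2 = 31.5 - 7*8/2 = 31.5 - 28 = 3.5.
       U_Y = n1*n2 - U_X = 49 - 3.5 = 45.5.
Step 4: Ties are present, so use the tie-corrected normal approximation (with continuity correction) for the p-value.
Step 5: p-value = 0.008734; compare to alpha = 0.1. reject H0.

U_X = 3.5, p = 0.008734, reject H0 at alpha = 0.1.


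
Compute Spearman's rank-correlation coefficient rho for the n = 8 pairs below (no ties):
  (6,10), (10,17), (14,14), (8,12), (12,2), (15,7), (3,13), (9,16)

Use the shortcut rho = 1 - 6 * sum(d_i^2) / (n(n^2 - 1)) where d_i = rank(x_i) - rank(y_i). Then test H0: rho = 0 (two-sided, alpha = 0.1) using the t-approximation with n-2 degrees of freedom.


Step 1: Rank x and y separately (midranks; no ties here).
rank(x): 6->2, 10->5, 14->7, 8->3, 12->6, 15->8, 3->1, 9->4
rank(y): 10->3, 17->8, 14->6, 12->4, 2->1, 7->2, 13->5, 16->7
Step 2: d_i = R_x(i) - R_y(i); compute d_i^2.
  (2-3)^2=1, (5-8)^2=9, (7-6)^2=1, (3-4)^2=1, (6-1)^2=25, (8-2)^2=36, (1-5)^2=16, (4-7)^2=9
sum(d^2) = 98.
Step 3: rho = 1 - 6*98 / (8*(8^2 - 1)) = 1 - 588/504 = -0.166667.
Step 4: Under H0, t = rho * sqrt((n-2)/(1-rho^2)) = -0.4140 ~ t(6).
Step 5: Two-sided p-value from the t-distribution with 6 df = 0.693239.
Step 6: alpha = 0.1. fail to reject H0.

rho = -0.1667, p = 0.693239, fail to reject H0 at alpha = 0.1.


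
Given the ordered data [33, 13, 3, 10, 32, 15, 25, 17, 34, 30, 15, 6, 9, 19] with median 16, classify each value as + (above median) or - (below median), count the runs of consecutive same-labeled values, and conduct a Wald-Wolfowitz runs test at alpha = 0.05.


Step 1: Compute median = 16; label A = above, B = below.
Labels in order: ABBBABAAAABBBA  (n_A = 7, n_B = 7)
Step 2: Count runs R = 7.
Step 3: Under H0 (random ordering), E[R] = 2*n_A*n_B/(n_A+n_B) + 1 = 2*7*7/14 + 1 = 8.0000.
        Var[R] = 2*n_A*n_B*(2*n_A*n_B - n_A - n_B) / ((n_A+n_B)^2 * (n_A+n_B-1)) = 8232/2548 = 3.2308.
        SD[R] = 1.7974.
Step 4: Continuity-corrected z = (R + 0.5 - E[R]) / SD[R] = (7 + 0.5 - 8.0000) / 1.7974 = -0.2782.
Step 5: Two-sided p-value via normal approximation = 2*(1 - Phi(|z|)) = 0.780879.
Step 6: alpha = 0.05. fail to reject H0.

R = 7, z = -0.2782, p = 0.780879, fail to reject H0.


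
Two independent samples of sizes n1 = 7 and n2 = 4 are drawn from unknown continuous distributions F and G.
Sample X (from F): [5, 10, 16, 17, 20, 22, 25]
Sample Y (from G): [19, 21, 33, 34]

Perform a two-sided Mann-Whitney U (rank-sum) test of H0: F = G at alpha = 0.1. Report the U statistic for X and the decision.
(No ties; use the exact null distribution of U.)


Step 1: Combine and sort all 11 observations; assign midranks.
sorted (value, group): (5,X), (10,X), (16,X), (17,X), (19,Y), (20,X), (21,Y), (22,X), (25,X), (33,Y), (34,Y)
ranks: 5->1, 10->2, 16->3, 17->4, 19->5, 20->6, 21->7, 22->8, 25->9, 33->10, 34->11
Step 2: Rank sum for X: R1 = 1 + 2 + 3 + 4 + 6 + 8 + 9 = 33.
Step 3: U_X = R1 - n1(n1+1)/2 = 33 - 7*8/2 = 33 - 28 = 5.
       U_Y = n1*n2 - U_X = 28 - 5 = 23.
Step 4: No ties, so the exact null distribution of U (based on enumerating the C(11,7) = 330 equally likely rank assignments) gives the two-sided p-value.
Step 5: p-value = 0.109091; compare to alpha = 0.1. fail to reject H0.

U_X = 5, p = 0.109091, fail to reject H0 at alpha = 0.1.


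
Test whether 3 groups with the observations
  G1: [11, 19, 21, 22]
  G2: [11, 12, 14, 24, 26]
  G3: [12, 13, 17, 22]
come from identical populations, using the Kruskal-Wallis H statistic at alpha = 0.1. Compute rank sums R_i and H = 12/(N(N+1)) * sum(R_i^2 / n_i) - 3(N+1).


Step 1: Combine all N = 13 observations and assign midranks.
sorted (value, group, rank): (11,G1,1.5), (11,G2,1.5), (12,G2,3.5), (12,G3,3.5), (13,G3,5), (14,G2,6), (17,G3,7), (19,G1,8), (21,G1,9), (22,G1,10.5), (22,G3,10.5), (24,G2,12), (26,G2,13)
Step 2: Sum ranks within each group.
R_1 = 29 (n_1 = 4)
R_2 = 36 (n_2 = 5)
R_3 = 26 (n_3 = 4)
Step 3: H = 12/(N(N+1)) * sum(R_i^2/n_i) - 3(N+1)
     = 12/(13*14) * (29^2/4 + 36^2/5 + 26^2/4) - 3*14
     = 0.065934 * 638.45 - 42
     = 0.095604.
Step 4: Ties present; correction factor C = 1 - 18/(13^3 - 13) = 0.991758. Corrected H = 0.095604 / 0.991758 = 0.096399.
Step 5: Under H0, H ~ chi^2(2); p-value = 0.952944.
Step 6: alpha = 0.1. fail to reject H0.

H = 0.0964, df = 2, p = 0.952944, fail to reject H0.


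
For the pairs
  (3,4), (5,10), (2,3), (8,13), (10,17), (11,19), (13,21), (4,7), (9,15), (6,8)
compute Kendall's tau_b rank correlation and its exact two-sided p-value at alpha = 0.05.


Step 1: Enumerate the 45 unordered pairs (i,j) with i<j and classify each by sign(x_j-x_i) * sign(y_j-y_i).
  (1,2):dx=+2,dy=+6->C; (1,3):dx=-1,dy=-1->C; (1,4):dx=+5,dy=+9->C; (1,5):dx=+7,dy=+13->C
  (1,6):dx=+8,dy=+15->C; (1,7):dx=+10,dy=+17->C; (1,8):dx=+1,dy=+3->C; (1,9):dx=+6,dy=+11->C
  (1,10):dx=+3,dy=+4->C; (2,3):dx=-3,dy=-7->C; (2,4):dx=+3,dy=+3->C; (2,5):dx=+5,dy=+7->C
  (2,6):dx=+6,dy=+9->C; (2,7):dx=+8,dy=+11->C; (2,8):dx=-1,dy=-3->C; (2,9):dx=+4,dy=+5->C
  (2,10):dx=+1,dy=-2->D; (3,4):dx=+6,dy=+10->C; (3,5):dx=+8,dy=+14->C; (3,6):dx=+9,dy=+16->C
  (3,7):dx=+11,dy=+18->C; (3,8):dx=+2,dy=+4->C; (3,9):dx=+7,dy=+12->C; (3,10):dx=+4,dy=+5->C
  (4,5):dx=+2,dy=+4->C; (4,6):dx=+3,dy=+6->C; (4,7):dx=+5,dy=+8->C; (4,8):dx=-4,dy=-6->C
  (4,9):dx=+1,dy=+2->C; (4,10):dx=-2,dy=-5->C; (5,6):dx=+1,dy=+2->C; (5,7):dx=+3,dy=+4->C
  (5,8):dx=-6,dy=-10->C; (5,9):dx=-1,dy=-2->C; (5,10):dx=-4,dy=-9->C; (6,7):dx=+2,dy=+2->C
  (6,8):dx=-7,dy=-12->C; (6,9):dx=-2,dy=-4->C; (6,10):dx=-5,dy=-11->C; (7,8):dx=-9,dy=-14->C
  (7,9):dx=-4,dy=-6->C; (7,10):dx=-7,dy=-13->C; (8,9):dx=+5,dy=+8->C; (8,10):dx=+2,dy=+1->C
  (9,10):dx=-3,dy=-7->C
Step 2: C = 44, D = 1, total pairs = 45.
Step 3: tau = (C - D)/(n(n-1)/2) = (44 - 1)/45 = 0.955556.
Step 4: Exact two-sided p-value (enumerate n! = 3628800 permutations of y under H0): p = 0.000006.
Step 5: alpha = 0.05. reject H0.

tau_b = 0.9556 (C=44, D=1), p = 0.000006, reject H0.


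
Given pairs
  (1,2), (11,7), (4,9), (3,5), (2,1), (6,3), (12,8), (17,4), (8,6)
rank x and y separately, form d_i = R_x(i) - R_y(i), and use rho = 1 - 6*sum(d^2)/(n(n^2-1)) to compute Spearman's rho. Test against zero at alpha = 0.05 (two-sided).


Step 1: Rank x and y separately (midranks; no ties here).
rank(x): 1->1, 11->7, 4->4, 3->3, 2->2, 6->5, 12->8, 17->9, 8->6
rank(y): 2->2, 7->7, 9->9, 5->5, 1->1, 3->3, 8->8, 4->4, 6->6
Step 2: d_i = R_x(i) - R_y(i); compute d_i^2.
  (1-2)^2=1, (7-7)^2=0, (4-9)^2=25, (3-5)^2=4, (2-1)^2=1, (5-3)^2=4, (8-8)^2=0, (9-4)^2=25, (6-6)^2=0
sum(d^2) = 60.
Step 3: rho = 1 - 6*60 / (9*(9^2 - 1)) = 1 - 360/720 = 0.500000.
Step 4: Under H0, t = rho * sqrt((n-2)/(1-rho^2)) = 1.5275 ~ t(7).
Step 5: Two-sided p-value from the t-distribution with 7 df = 0.170471.
Step 6: alpha = 0.05. fail to reject H0.

rho = 0.5000, p = 0.170471, fail to reject H0 at alpha = 0.05.


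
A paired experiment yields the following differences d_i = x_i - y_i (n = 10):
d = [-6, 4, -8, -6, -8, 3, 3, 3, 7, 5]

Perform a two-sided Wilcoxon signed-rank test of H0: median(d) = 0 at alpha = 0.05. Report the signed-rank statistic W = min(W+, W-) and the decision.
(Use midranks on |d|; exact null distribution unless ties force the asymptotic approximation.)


Step 1: Drop any zero differences (none here) and take |d_i|.
|d| = [6, 4, 8, 6, 8, 3, 3, 3, 7, 5]
Step 2: Midrank |d_i| (ties get averaged ranks).
ranks: |6|->6.5, |4|->4, |8|->9.5, |6|->6.5, |8|->9.5, |3|->2, |3|->2, |3|->2, |7|->8, |5|->5
Step 3: Attach original signs; sum ranks with positive sign and with negative sign.
W+ = 4 + 2 + 2 + 2 + 8 + 5 = 23
W- = 6.5 + 9.5 + 6.5 + 9.5 = 32
(Check: W+ + W- = 55 should equal n(n+1)/2 = 55.)
Step 4: Test statistic W = min(W+, W-) = 23.
Step 5: Ties in |d|, so use the tie-corrected normal approximation.
        E[W] = n(n+1)/4 = 10*11/4 = 27.5.
        Tie groups: |d|=3 (t=3), |d|=6 (t=2), |d|=8 (t=2); sum(t^3 - t) = 36.
        Var[W] = n(n+1)(2n+1)/24 - sum(t^3-t)/48 = 2310/24 - 36/48 = 95.5.
        z = (W - E[W]) / sqrt(Var[W]) = (23 - 27.5) / 9.7724 = -0.4605.
        Two-sided p = 2*Phi(z) = 0.645172.
Step 6: alpha = 0.05. fail to reject H0.

W+ = 23, W- = 32, W = min = 23, p = 0.645172, fail to reject H0.


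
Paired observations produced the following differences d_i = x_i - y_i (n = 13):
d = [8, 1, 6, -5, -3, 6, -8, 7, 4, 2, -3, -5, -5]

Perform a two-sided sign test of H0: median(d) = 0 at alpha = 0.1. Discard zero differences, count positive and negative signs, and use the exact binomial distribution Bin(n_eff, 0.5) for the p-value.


Step 1: Discard zero differences. Original n = 13; n_eff = number of nonzero differences = 13.
Nonzero differences (with sign): +8, +1, +6, -5, -3, +6, -8, +7, +4, +2, -3, -5, -5
Step 2: Count signs: positive = 7, negative = 6.
Step 3: Under H0: P(positive) = 0.5, so the number of positives S ~ Bin(13, 0.5).
Step 4: Two-sided exact p-value = sum of Bin(13,0.5) probabilities at or below the observed probability = 1.000000.
Step 5: alpha = 0.1. fail to reject H0.

n_eff = 13, pos = 7, neg = 6, p = 1.000000, fail to reject H0.


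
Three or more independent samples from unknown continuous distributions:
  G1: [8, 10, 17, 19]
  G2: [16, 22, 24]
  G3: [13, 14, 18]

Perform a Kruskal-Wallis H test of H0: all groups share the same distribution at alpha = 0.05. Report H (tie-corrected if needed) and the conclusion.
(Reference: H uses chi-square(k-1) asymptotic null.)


Step 1: Combine all N = 10 observations and assign midranks.
sorted (value, group, rank): (8,G1,1), (10,G1,2), (13,G3,3), (14,G3,4), (16,G2,5), (17,G1,6), (18,G3,7), (19,G1,8), (22,G2,9), (24,G2,10)
Step 2: Sum ranks within each group.
R_1 = 17 (n_1 = 4)
R_2 = 24 (n_2 = 3)
R_3 = 14 (n_3 = 3)
Step 3: H = 12/(N(N+1)) * sum(R_i^2/n_i) - 3(N+1)
     = 12/(10*11) * (17^2/4 + 24^2/3 + 14^2/3) - 3*11
     = 0.109091 * 329.583 - 33
     = 2.954545.
Step 4: No ties, so H is used without correction.
Step 5: Under H0, H ~ chi^2(2); p-value = 0.228259.
Step 6: alpha = 0.05. fail to reject H0.

H = 2.9545, df = 2, p = 0.228259, fail to reject H0.


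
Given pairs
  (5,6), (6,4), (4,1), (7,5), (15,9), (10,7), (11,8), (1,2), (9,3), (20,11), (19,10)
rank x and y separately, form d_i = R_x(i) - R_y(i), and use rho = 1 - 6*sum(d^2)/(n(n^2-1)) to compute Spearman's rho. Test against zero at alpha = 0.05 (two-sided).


Step 1: Rank x and y separately (midranks; no ties here).
rank(x): 5->3, 6->4, 4->2, 7->5, 15->9, 10->7, 11->8, 1->1, 9->6, 20->11, 19->10
rank(y): 6->6, 4->4, 1->1, 5->5, 9->9, 7->7, 8->8, 2->2, 3->3, 11->11, 10->10
Step 2: d_i = R_x(i) - R_y(i); compute d_i^2.
  (3-6)^2=9, (4-4)^2=0, (2-1)^2=1, (5-5)^2=0, (9-9)^2=0, (7-7)^2=0, (8-8)^2=0, (1-2)^2=1, (6-3)^2=9, (11-11)^2=0, (10-10)^2=0
sum(d^2) = 20.
Step 3: rho = 1 - 6*20 / (11*(11^2 - 1)) = 1 - 120/1320 = 0.909091.
Step 4: Under H0, t = rho * sqrt((n-2)/(1-rho^2)) = 6.5465 ~ t(9).
Step 5: Two-sided p-value from the t-distribution with 9 df = 0.000106.
Step 6: alpha = 0.05. reject H0.

rho = 0.9091, p = 0.000106, reject H0 at alpha = 0.05.


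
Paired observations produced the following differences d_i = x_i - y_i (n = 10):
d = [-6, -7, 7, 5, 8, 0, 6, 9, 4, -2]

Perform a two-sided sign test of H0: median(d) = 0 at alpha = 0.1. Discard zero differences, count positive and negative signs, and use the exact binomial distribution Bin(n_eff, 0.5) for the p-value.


Step 1: Discard zero differences. Original n = 10; n_eff = number of nonzero differences = 9.
Nonzero differences (with sign): -6, -7, +7, +5, +8, +6, +9, +4, -2
Step 2: Count signs: positive = 6, negative = 3.
Step 3: Under H0: P(positive) = 0.5, so the number of positives S ~ Bin(9, 0.5).
Step 4: Two-sided exact p-value = sum of Bin(9,0.5) probabilities at or below the observed probability = 0.507812.
Step 5: alpha = 0.1. fail to reject H0.

n_eff = 9, pos = 6, neg = 3, p = 0.507812, fail to reject H0.


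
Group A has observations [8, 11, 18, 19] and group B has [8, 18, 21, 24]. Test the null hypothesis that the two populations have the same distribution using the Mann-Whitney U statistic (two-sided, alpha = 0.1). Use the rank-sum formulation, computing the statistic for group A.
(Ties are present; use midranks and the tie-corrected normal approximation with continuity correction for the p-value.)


Step 1: Combine and sort all 8 observations; assign midranks.
sorted (value, group): (8,X), (8,Y), (11,X), (18,X), (18,Y), (19,X), (21,Y), (24,Y)
ranks: 8->1.5, 8->1.5, 11->3, 18->4.5, 18->4.5, 19->6, 21->7, 24->8
Step 2: Rank sum for X: R1 = 1.5 + 3 + 4.5 + 6 = 15.
Step 3: U_X = R1 - n1(n1+1)/2 = 15 - 4*5/2 = 15 - 10 = 5.
       U_Y = n1*n2 - U_X = 16 - 5 = 11.
Step 4: Ties are present, so use the tie-corrected normal approximation (with continuity correction) for the p-value.
Step 5: p-value = 0.465124; compare to alpha = 0.1. fail to reject H0.

U_X = 5, p = 0.465124, fail to reject H0 at alpha = 0.1.


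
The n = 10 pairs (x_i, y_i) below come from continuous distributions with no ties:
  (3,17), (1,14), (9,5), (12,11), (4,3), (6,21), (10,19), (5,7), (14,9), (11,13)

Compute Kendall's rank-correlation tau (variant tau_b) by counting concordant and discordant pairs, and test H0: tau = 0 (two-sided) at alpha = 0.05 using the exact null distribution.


Step 1: Enumerate the 45 unordered pairs (i,j) with i<j and classify each by sign(x_j-x_i) * sign(y_j-y_i).
  (1,2):dx=-2,dy=-3->C; (1,3):dx=+6,dy=-12->D; (1,4):dx=+9,dy=-6->D; (1,5):dx=+1,dy=-14->D
  (1,6):dx=+3,dy=+4->C; (1,7):dx=+7,dy=+2->C; (1,8):dx=+2,dy=-10->D; (1,9):dx=+11,dy=-8->D
  (1,10):dx=+8,dy=-4->D; (2,3):dx=+8,dy=-9->D; (2,4):dx=+11,dy=-3->D; (2,5):dx=+3,dy=-11->D
  (2,6):dx=+5,dy=+7->C; (2,7):dx=+9,dy=+5->C; (2,8):dx=+4,dy=-7->D; (2,9):dx=+13,dy=-5->D
  (2,10):dx=+10,dy=-1->D; (3,4):dx=+3,dy=+6->C; (3,5):dx=-5,dy=-2->C; (3,6):dx=-3,dy=+16->D
  (3,7):dx=+1,dy=+14->C; (3,8):dx=-4,dy=+2->D; (3,9):dx=+5,dy=+4->C; (3,10):dx=+2,dy=+8->C
  (4,5):dx=-8,dy=-8->C; (4,6):dx=-6,dy=+10->D; (4,7):dx=-2,dy=+8->D; (4,8):dx=-7,dy=-4->C
  (4,9):dx=+2,dy=-2->D; (4,10):dx=-1,dy=+2->D; (5,6):dx=+2,dy=+18->C; (5,7):dx=+6,dy=+16->C
  (5,8):dx=+1,dy=+4->C; (5,9):dx=+10,dy=+6->C; (5,10):dx=+7,dy=+10->C; (6,7):dx=+4,dy=-2->D
  (6,8):dx=-1,dy=-14->C; (6,9):dx=+8,dy=-12->D; (6,10):dx=+5,dy=-8->D; (7,8):dx=-5,dy=-12->C
  (7,9):dx=+4,dy=-10->D; (7,10):dx=+1,dy=-6->D; (8,9):dx=+9,dy=+2->C; (8,10):dx=+6,dy=+6->C
  (9,10):dx=-3,dy=+4->D
Step 2: C = 21, D = 24, total pairs = 45.
Step 3: tau = (C - D)/(n(n-1)/2) = (21 - 24)/45 = -0.066667.
Step 4: Exact two-sided p-value (enumerate n! = 3628800 permutations of y under H0): p = 0.861801.
Step 5: alpha = 0.05. fail to reject H0.

tau_b = -0.0667 (C=21, D=24), p = 0.861801, fail to reject H0.


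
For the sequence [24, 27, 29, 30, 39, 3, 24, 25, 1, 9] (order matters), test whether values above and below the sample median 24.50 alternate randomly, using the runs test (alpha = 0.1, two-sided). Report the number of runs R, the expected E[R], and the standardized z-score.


Step 1: Compute median = 24.50; label A = above, B = below.
Labels in order: BAAAABBABB  (n_A = 5, n_B = 5)
Step 2: Count runs R = 5.
Step 3: Under H0 (random ordering), E[R] = 2*n_A*n_B/(n_A+n_B) + 1 = 2*5*5/10 + 1 = 6.0000.
        Var[R] = 2*n_A*n_B*(2*n_A*n_B - n_A - n_B) / ((n_A+n_B)^2 * (n_A+n_B-1)) = 2000/900 = 2.2222.
        SD[R] = 1.4907.
Step 4: Continuity-corrected z = (R + 0.5 - E[R]) / SD[R] = (5 + 0.5 - 6.0000) / 1.4907 = -0.3354.
Step 5: Two-sided p-value via normal approximation = 2*(1 - Phi(|z|)) = 0.737316.
Step 6: alpha = 0.1. fail to reject H0.

R = 5, z = -0.3354, p = 0.737316, fail to reject H0.


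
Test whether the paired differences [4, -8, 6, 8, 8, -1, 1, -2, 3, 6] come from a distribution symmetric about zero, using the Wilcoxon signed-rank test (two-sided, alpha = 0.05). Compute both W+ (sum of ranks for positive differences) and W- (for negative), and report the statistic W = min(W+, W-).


Step 1: Drop any zero differences (none here) and take |d_i|.
|d| = [4, 8, 6, 8, 8, 1, 1, 2, 3, 6]
Step 2: Midrank |d_i| (ties get averaged ranks).
ranks: |4|->5, |8|->9, |6|->6.5, |8|->9, |8|->9, |1|->1.5, |1|->1.5, |2|->3, |3|->4, |6|->6.5
Step 3: Attach original signs; sum ranks with positive sign and with negative sign.
W+ = 5 + 6.5 + 9 + 9 + 1.5 + 4 + 6.5 = 41.5
W- = 9 + 1.5 + 3 = 13.5
(Check: W+ + W- = 55 should equal n(n+1)/2 = 55.)
Step 4: Test statistic W = min(W+, W-) = 13.5.
Step 5: Ties in |d|, so use the tie-corrected normal approximation.
        E[W] = n(n+1)/4 = 10*11/4 = 27.5.
        Tie groups: |d|=1 (t=2), |d|=6 (t=2), |d|=8 (t=3); sum(t^3 - t) = 36.
        Var[W] = n(n+1)(2n+1)/24 - sum(t^3-t)/48 = 2310/24 - 36/48 = 95.5.
        z = (W - E[W]) / sqrt(Var[W]) = (13.5 - 27.5) / 9.7724 = -1.4326.
        Two-sided p = 2*Phi(z) = 0.151971.
Step 6: alpha = 0.05. fail to reject H0.

W+ = 41.5, W- = 13.5, W = min = 13.5, p = 0.151971, fail to reject H0.


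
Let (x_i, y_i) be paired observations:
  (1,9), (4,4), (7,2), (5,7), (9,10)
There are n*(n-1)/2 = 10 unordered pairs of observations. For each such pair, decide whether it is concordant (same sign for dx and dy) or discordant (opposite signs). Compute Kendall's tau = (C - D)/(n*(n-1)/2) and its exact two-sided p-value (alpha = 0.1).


Step 1: Enumerate the 10 unordered pairs (i,j) with i<j and classify each by sign(x_j-x_i) * sign(y_j-y_i).
  (1,2):dx=+3,dy=-5->D; (1,3):dx=+6,dy=-7->D; (1,4):dx=+4,dy=-2->D; (1,5):dx=+8,dy=+1->C
  (2,3):dx=+3,dy=-2->D; (2,4):dx=+1,dy=+3->C; (2,5):dx=+5,dy=+6->C; (3,4):dx=-2,dy=+5->D
  (3,5):dx=+2,dy=+8->C; (4,5):dx=+4,dy=+3->C
Step 2: C = 5, D = 5, total pairs = 10.
Step 3: tau = (C - D)/(n(n-1)/2) = (5 - 5)/10 = 0.000000.
Step 4: Exact two-sided p-value (enumerate n! = 120 permutations of y under H0): p = 1.000000.
Step 5: alpha = 0.1. fail to reject H0.

tau_b = 0.0000 (C=5, D=5), p = 1.000000, fail to reject H0.


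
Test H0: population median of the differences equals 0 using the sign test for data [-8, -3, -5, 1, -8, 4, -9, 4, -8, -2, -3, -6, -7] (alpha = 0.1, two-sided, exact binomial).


Step 1: Discard zero differences. Original n = 13; n_eff = number of nonzero differences = 13.
Nonzero differences (with sign): -8, -3, -5, +1, -8, +4, -9, +4, -8, -2, -3, -6, -7
Step 2: Count signs: positive = 3, negative = 10.
Step 3: Under H0: P(positive) = 0.5, so the number of positives S ~ Bin(13, 0.5).
Step 4: Two-sided exact p-value = sum of Bin(13,0.5) probabilities at or below the observed probability = 0.092285.
Step 5: alpha = 0.1. reject H0.

n_eff = 13, pos = 3, neg = 10, p = 0.092285, reject H0.


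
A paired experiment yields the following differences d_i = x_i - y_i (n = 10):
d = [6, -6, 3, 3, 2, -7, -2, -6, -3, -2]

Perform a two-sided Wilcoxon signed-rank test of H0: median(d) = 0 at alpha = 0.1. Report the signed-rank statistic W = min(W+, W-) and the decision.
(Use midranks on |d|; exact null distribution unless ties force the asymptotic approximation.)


Step 1: Drop any zero differences (none here) and take |d_i|.
|d| = [6, 6, 3, 3, 2, 7, 2, 6, 3, 2]
Step 2: Midrank |d_i| (ties get averaged ranks).
ranks: |6|->8, |6|->8, |3|->5, |3|->5, |2|->2, |7|->10, |2|->2, |6|->8, |3|->5, |2|->2
Step 3: Attach original signs; sum ranks with positive sign and with negative sign.
W+ = 8 + 5 + 5 + 2 = 20
W- = 8 + 10 + 2 + 8 + 5 + 2 = 35
(Check: W+ + W- = 55 should equal n(n+1)/2 = 55.)
Step 4: Test statistic W = min(W+, W-) = 20.
Step 5: Ties in |d|, so use the tie-corrected normal approximation.
        E[W] = n(n+1)/4 = 10*11/4 = 27.5.
        Tie groups: |d|=2 (t=3), |d|=3 (t=3), |d|=6 (t=3); sum(t^3 - t) = 72.
        Var[W] = n(n+1)(2n+1)/24 - sum(t^3-t)/48 = 2310/24 - 72/48 = 94.75.
        z = (W - E[W]) / sqrt(Var[W]) = (20 - 27.5) / 9.7340 = -0.7705.
        Two-sided p = 2*Phi(z) = 0.441004.
Step 6: alpha = 0.1. fail to reject H0.

W+ = 20, W- = 35, W = min = 20, p = 0.441004, fail to reject H0.


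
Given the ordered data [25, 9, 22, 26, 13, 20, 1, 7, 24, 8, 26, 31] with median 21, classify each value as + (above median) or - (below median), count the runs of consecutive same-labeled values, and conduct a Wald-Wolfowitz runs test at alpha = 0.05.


Step 1: Compute median = 21; label A = above, B = below.
Labels in order: ABAABBBBABAA  (n_A = 6, n_B = 6)
Step 2: Count runs R = 7.
Step 3: Under H0 (random ordering), E[R] = 2*n_A*n_B/(n_A+n_B) + 1 = 2*6*6/12 + 1 = 7.0000.
        Var[R] = 2*n_A*n_B*(2*n_A*n_B - n_A - n_B) / ((n_A+n_B)^2 * (n_A+n_B-1)) = 4320/1584 = 2.7273.
        SD[R] = 1.6514.
Step 4: R = E[R], so z = 0 with no continuity correction.
Step 5: Two-sided p-value via normal approximation = 2*(1 - Phi(|z|)) = 1.000000.
Step 6: alpha = 0.05. fail to reject H0.

R = 7, z = 0.0000, p = 1.000000, fail to reject H0.


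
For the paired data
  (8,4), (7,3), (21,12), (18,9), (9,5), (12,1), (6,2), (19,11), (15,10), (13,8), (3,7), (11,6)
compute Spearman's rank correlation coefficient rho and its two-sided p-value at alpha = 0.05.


Step 1: Rank x and y separately (midranks; no ties here).
rank(x): 8->4, 7->3, 21->12, 18->10, 9->5, 12->7, 6->2, 19->11, 15->9, 13->8, 3->1, 11->6
rank(y): 4->4, 3->3, 12->12, 9->9, 5->5, 1->1, 2->2, 11->11, 10->10, 8->8, 7->7, 6->6
Step 2: d_i = R_x(i) - R_y(i); compute d_i^2.
  (4-4)^2=0, (3-3)^2=0, (12-12)^2=0, (10-9)^2=1, (5-5)^2=0, (7-1)^2=36, (2-2)^2=0, (11-11)^2=0, (9-10)^2=1, (8-8)^2=0, (1-7)^2=36, (6-6)^2=0
sum(d^2) = 74.
Step 3: rho = 1 - 6*74 / (12*(12^2 - 1)) = 1 - 444/1716 = 0.741259.
Step 4: Under H0, t = rho * sqrt((n-2)/(1-rho^2)) = 3.4923 ~ t(10).
Step 5: Two-sided p-value from the t-distribution with 10 df = 0.005801.
Step 6: alpha = 0.05. reject H0.

rho = 0.7413, p = 0.005801, reject H0 at alpha = 0.05.


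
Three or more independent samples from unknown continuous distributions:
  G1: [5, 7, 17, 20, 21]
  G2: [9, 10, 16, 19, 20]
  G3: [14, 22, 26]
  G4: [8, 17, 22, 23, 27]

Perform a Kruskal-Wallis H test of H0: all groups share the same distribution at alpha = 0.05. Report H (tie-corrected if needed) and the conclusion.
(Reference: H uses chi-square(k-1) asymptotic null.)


Step 1: Combine all N = 18 observations and assign midranks.
sorted (value, group, rank): (5,G1,1), (7,G1,2), (8,G4,3), (9,G2,4), (10,G2,5), (14,G3,6), (16,G2,7), (17,G1,8.5), (17,G4,8.5), (19,G2,10), (20,G1,11.5), (20,G2,11.5), (21,G1,13), (22,G3,14.5), (22,G4,14.5), (23,G4,16), (26,G3,17), (27,G4,18)
Step 2: Sum ranks within each group.
R_1 = 36 (n_1 = 5)
R_2 = 37.5 (n_2 = 5)
R_3 = 37.5 (n_3 = 3)
R_4 = 60 (n_4 = 5)
Step 3: H = 12/(N(N+1)) * sum(R_i^2/n_i) - 3(N+1)
     = 12/(18*19) * (36^2/5 + 37.5^2/5 + 37.5^2/3 + 60^2/5) - 3*19
     = 0.035088 * 1729.2 - 57
     = 3.673684.
Step 4: Ties present; correction factor C = 1 - 18/(18^3 - 18) = 0.996904. Corrected H = 3.673684 / 0.996904 = 3.685093.
Step 5: Under H0, H ~ chi^2(3); p-value = 0.297538.
Step 6: alpha = 0.05. fail to reject H0.

H = 3.6851, df = 3, p = 0.297538, fail to reject H0.


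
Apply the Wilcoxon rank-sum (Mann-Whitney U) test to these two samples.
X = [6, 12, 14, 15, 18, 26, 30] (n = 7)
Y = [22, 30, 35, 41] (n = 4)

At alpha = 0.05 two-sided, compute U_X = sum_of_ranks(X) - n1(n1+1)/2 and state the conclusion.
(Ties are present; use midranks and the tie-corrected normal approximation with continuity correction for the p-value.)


Step 1: Combine and sort all 11 observations; assign midranks.
sorted (value, group): (6,X), (12,X), (14,X), (15,X), (18,X), (22,Y), (26,X), (30,X), (30,Y), (35,Y), (41,Y)
ranks: 6->1, 12->2, 14->3, 15->4, 18->5, 22->6, 26->7, 30->8.5, 30->8.5, 35->10, 41->11
Step 2: Rank sum for X: R1 = 1 + 2 + 3 + 4 + 5 + 7 + 8.5 = 30.5.
Step 3: U_X = R1 - n1(n1+1)/2 = 30.5 - 7*8/2 = 30.5 - 28 = 2.5.
       U_Y = n1*n2 - U_X = 28 - 2.5 = 25.5.
Step 4: Ties are present, so use the tie-corrected normal approximation (with continuity correction) for the p-value.
Step 5: p-value = 0.037202; compare to alpha = 0.05. reject H0.

U_X = 2.5, p = 0.037202, reject H0 at alpha = 0.05.


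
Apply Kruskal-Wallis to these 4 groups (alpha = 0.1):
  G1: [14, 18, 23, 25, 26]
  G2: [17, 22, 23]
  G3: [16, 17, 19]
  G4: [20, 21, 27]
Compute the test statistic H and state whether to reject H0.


Step 1: Combine all N = 14 observations and assign midranks.
sorted (value, group, rank): (14,G1,1), (16,G3,2), (17,G2,3.5), (17,G3,3.5), (18,G1,5), (19,G3,6), (20,G4,7), (21,G4,8), (22,G2,9), (23,G1,10.5), (23,G2,10.5), (25,G1,12), (26,G1,13), (27,G4,14)
Step 2: Sum ranks within each group.
R_1 = 41.5 (n_1 = 5)
R_2 = 23 (n_2 = 3)
R_3 = 11.5 (n_3 = 3)
R_4 = 29 (n_4 = 3)
Step 3: H = 12/(N(N+1)) * sum(R_i^2/n_i) - 3(N+1)
     = 12/(14*15) * (41.5^2/5 + 23^2/3 + 11.5^2/3 + 29^2/3) - 3*15
     = 0.057143 * 845.2 - 45
     = 3.297143.
Step 4: Ties present; correction factor C = 1 - 12/(14^3 - 14) = 0.995604. Corrected H = 3.297143 / 0.995604 = 3.311700.
Step 5: Under H0, H ~ chi^2(3); p-value = 0.346018.
Step 6: alpha = 0.1. fail to reject H0.

H = 3.3117, df = 3, p = 0.346018, fail to reject H0.


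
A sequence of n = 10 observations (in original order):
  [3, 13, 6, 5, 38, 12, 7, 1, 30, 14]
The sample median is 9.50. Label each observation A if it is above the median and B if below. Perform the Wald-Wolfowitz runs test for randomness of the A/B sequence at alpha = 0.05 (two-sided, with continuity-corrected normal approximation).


Step 1: Compute median = 9.50; label A = above, B = below.
Labels in order: BABBAABBAA  (n_A = 5, n_B = 5)
Step 2: Count runs R = 6.
Step 3: Under H0 (random ordering), E[R] = 2*n_A*n_B/(n_A+n_B) + 1 = 2*5*5/10 + 1 = 6.0000.
        Var[R] = 2*n_A*n_B*(2*n_A*n_B - n_A - n_B) / ((n_A+n_B)^2 * (n_A+n_B-1)) = 2000/900 = 2.2222.
        SD[R] = 1.4907.
Step 4: R = E[R], so z = 0 with no continuity correction.
Step 5: Two-sided p-value via normal approximation = 2*(1 - Phi(|z|)) = 1.000000.
Step 6: alpha = 0.05. fail to reject H0.

R = 6, z = 0.0000, p = 1.000000, fail to reject H0.


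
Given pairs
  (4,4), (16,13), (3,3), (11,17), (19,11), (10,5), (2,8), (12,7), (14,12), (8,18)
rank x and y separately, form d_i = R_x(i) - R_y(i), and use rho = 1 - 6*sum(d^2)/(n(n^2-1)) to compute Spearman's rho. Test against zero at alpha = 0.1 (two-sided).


Step 1: Rank x and y separately (midranks; no ties here).
rank(x): 4->3, 16->9, 3->2, 11->6, 19->10, 10->5, 2->1, 12->7, 14->8, 8->4
rank(y): 4->2, 13->8, 3->1, 17->9, 11->6, 5->3, 8->5, 7->4, 12->7, 18->10
Step 2: d_i = R_x(i) - R_y(i); compute d_i^2.
  (3-2)^2=1, (9-8)^2=1, (2-1)^2=1, (6-9)^2=9, (10-6)^2=16, (5-3)^2=4, (1-5)^2=16, (7-4)^2=9, (8-7)^2=1, (4-10)^2=36
sum(d^2) = 94.
Step 3: rho = 1 - 6*94 / (10*(10^2 - 1)) = 1 - 564/990 = 0.430303.
Step 4: Under H0, t = rho * sqrt((n-2)/(1-rho^2)) = 1.3483 ~ t(8).
Step 5: Two-sided p-value from the t-distribution with 8 df = 0.214492.
Step 6: alpha = 0.1. fail to reject H0.

rho = 0.4303, p = 0.214492, fail to reject H0 at alpha = 0.1.


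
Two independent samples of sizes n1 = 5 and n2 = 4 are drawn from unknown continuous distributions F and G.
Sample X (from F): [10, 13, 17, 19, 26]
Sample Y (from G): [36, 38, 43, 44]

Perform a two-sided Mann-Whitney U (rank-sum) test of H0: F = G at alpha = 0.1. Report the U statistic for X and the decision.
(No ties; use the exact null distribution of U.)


Step 1: Combine and sort all 9 observations; assign midranks.
sorted (value, group): (10,X), (13,X), (17,X), (19,X), (26,X), (36,Y), (38,Y), (43,Y), (44,Y)
ranks: 10->1, 13->2, 17->3, 19->4, 26->5, 36->6, 38->7, 43->8, 44->9
Step 2: Rank sum for X: R1 = 1 + 2 + 3 + 4 + 5 = 15.
Step 3: U_X = R1 - n1(n1+1)/2 = 15 - 5*6/2 = 15 - 15 = 0.
       U_Y = n1*n2 - U_X = 20 - 0 = 20.
Step 4: No ties, so the exact null distribution of U (based on enumerating the C(9,5) = 126 equally likely rank assignments) gives the two-sided p-value.
Step 5: p-value = 0.015873; compare to alpha = 0.1. reject H0.

U_X = 0, p = 0.015873, reject H0 at alpha = 0.1.


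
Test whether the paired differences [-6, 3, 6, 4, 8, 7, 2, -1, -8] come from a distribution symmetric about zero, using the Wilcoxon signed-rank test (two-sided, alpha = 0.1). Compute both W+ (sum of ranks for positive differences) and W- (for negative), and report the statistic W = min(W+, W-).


Step 1: Drop any zero differences (none here) and take |d_i|.
|d| = [6, 3, 6, 4, 8, 7, 2, 1, 8]
Step 2: Midrank |d_i| (ties get averaged ranks).
ranks: |6|->5.5, |3|->3, |6|->5.5, |4|->4, |8|->8.5, |7|->7, |2|->2, |1|->1, |8|->8.5
Step 3: Attach original signs; sum ranks with positive sign and with negative sign.
W+ = 3 + 5.5 + 4 + 8.5 + 7 + 2 = 30
W- = 5.5 + 1 + 8.5 = 15
(Check: W+ + W- = 45 should equal n(n+1)/2 = 45.)
Step 4: Test statistic W = min(W+, W-) = 15.
Step 5: Ties in |d|, so use the tie-corrected normal approximation.
        E[W] = n(n+1)/4 = 9*10/4 = 22.5.
        Tie groups: |d|=6 (t=2), |d|=8 (t=2); sum(t^3 - t) = 12.
        Var[W] = n(n+1)(2n+1)/24 - sum(t^3-t)/48 = 1710/24 - 12/48 = 71.
        z = (W - E[W]) / sqrt(Var[W]) = (15 - 22.5) / 8.4261 = -0.8901.
        Two-sided p = 2*Phi(z) = 0.373420.
Step 6: alpha = 0.1. fail to reject H0.

W+ = 30, W- = 15, W = min = 15, p = 0.373420, fail to reject H0.


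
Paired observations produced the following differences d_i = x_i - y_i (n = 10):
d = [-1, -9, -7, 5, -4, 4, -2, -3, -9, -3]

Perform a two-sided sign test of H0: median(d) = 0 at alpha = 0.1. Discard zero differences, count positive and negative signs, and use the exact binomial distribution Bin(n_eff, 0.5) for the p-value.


Step 1: Discard zero differences. Original n = 10; n_eff = number of nonzero differences = 10.
Nonzero differences (with sign): -1, -9, -7, +5, -4, +4, -2, -3, -9, -3
Step 2: Count signs: positive = 2, negative = 8.
Step 3: Under H0: P(positive) = 0.5, so the number of positives S ~ Bin(10, 0.5).
Step 4: Two-sided exact p-value = sum of Bin(10,0.5) probabilities at or below the observed probability = 0.109375.
Step 5: alpha = 0.1. fail to reject H0.

n_eff = 10, pos = 2, neg = 8, p = 0.109375, fail to reject H0.


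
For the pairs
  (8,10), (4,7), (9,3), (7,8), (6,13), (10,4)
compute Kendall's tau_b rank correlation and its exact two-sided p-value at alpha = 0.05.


Step 1: Enumerate the 15 unordered pairs (i,j) with i<j and classify each by sign(x_j-x_i) * sign(y_j-y_i).
  (1,2):dx=-4,dy=-3->C; (1,3):dx=+1,dy=-7->D; (1,4):dx=-1,dy=-2->C; (1,5):dx=-2,dy=+3->D
  (1,6):dx=+2,dy=-6->D; (2,3):dx=+5,dy=-4->D; (2,4):dx=+3,dy=+1->C; (2,5):dx=+2,dy=+6->C
  (2,6):dx=+6,dy=-3->D; (3,4):dx=-2,dy=+5->D; (3,5):dx=-3,dy=+10->D; (3,6):dx=+1,dy=+1->C
  (4,5):dx=-1,dy=+5->D; (4,6):dx=+3,dy=-4->D; (5,6):dx=+4,dy=-9->D
Step 2: C = 5, D = 10, total pairs = 15.
Step 3: tau = (C - D)/(n(n-1)/2) = (5 - 10)/15 = -0.333333.
Step 4: Exact two-sided p-value (enumerate n! = 720 permutations of y under H0): p = 0.469444.
Step 5: alpha = 0.05. fail to reject H0.

tau_b = -0.3333 (C=5, D=10), p = 0.469444, fail to reject H0.


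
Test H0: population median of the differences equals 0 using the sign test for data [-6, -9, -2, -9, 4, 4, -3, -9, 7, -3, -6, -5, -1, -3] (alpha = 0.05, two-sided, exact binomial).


Step 1: Discard zero differences. Original n = 14; n_eff = number of nonzero differences = 14.
Nonzero differences (with sign): -6, -9, -2, -9, +4, +4, -3, -9, +7, -3, -6, -5, -1, -3
Step 2: Count signs: positive = 3, negative = 11.
Step 3: Under H0: P(positive) = 0.5, so the number of positives S ~ Bin(14, 0.5).
Step 4: Two-sided exact p-value = sum of Bin(14,0.5) probabilities at or below the observed probability = 0.057373.
Step 5: alpha = 0.05. fail to reject H0.

n_eff = 14, pos = 3, neg = 11, p = 0.057373, fail to reject H0.


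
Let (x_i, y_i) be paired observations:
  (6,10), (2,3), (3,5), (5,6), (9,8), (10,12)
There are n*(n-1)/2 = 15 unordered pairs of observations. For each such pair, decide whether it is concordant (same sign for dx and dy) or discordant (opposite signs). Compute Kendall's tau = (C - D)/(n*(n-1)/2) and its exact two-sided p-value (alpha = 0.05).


Step 1: Enumerate the 15 unordered pairs (i,j) with i<j and classify each by sign(x_j-x_i) * sign(y_j-y_i).
  (1,2):dx=-4,dy=-7->C; (1,3):dx=-3,dy=-5->C; (1,4):dx=-1,dy=-4->C; (1,5):dx=+3,dy=-2->D
  (1,6):dx=+4,dy=+2->C; (2,3):dx=+1,dy=+2->C; (2,4):dx=+3,dy=+3->C; (2,5):dx=+7,dy=+5->C
  (2,6):dx=+8,dy=+9->C; (3,4):dx=+2,dy=+1->C; (3,5):dx=+6,dy=+3->C; (3,6):dx=+7,dy=+7->C
  (4,5):dx=+4,dy=+2->C; (4,6):dx=+5,dy=+6->C; (5,6):dx=+1,dy=+4->C
Step 2: C = 14, D = 1, total pairs = 15.
Step 3: tau = (C - D)/(n(n-1)/2) = (14 - 1)/15 = 0.866667.
Step 4: Exact two-sided p-value (enumerate n! = 720 permutations of y under H0): p = 0.016667.
Step 5: alpha = 0.05. reject H0.

tau_b = 0.8667 (C=14, D=1), p = 0.016667, reject H0.


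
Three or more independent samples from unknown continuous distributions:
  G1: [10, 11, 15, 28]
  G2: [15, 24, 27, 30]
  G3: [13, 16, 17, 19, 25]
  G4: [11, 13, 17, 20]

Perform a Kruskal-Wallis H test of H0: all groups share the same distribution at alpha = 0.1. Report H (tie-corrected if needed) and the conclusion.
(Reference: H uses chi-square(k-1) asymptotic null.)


Step 1: Combine all N = 17 observations and assign midranks.
sorted (value, group, rank): (10,G1,1), (11,G1,2.5), (11,G4,2.5), (13,G3,4.5), (13,G4,4.5), (15,G1,6.5), (15,G2,6.5), (16,G3,8), (17,G3,9.5), (17,G4,9.5), (19,G3,11), (20,G4,12), (24,G2,13), (25,G3,14), (27,G2,15), (28,G1,16), (30,G2,17)
Step 2: Sum ranks within each group.
R_1 = 26 (n_1 = 4)
R_2 = 51.5 (n_2 = 4)
R_3 = 47 (n_3 = 5)
R_4 = 28.5 (n_4 = 4)
Step 3: H = 12/(N(N+1)) * sum(R_i^2/n_i) - 3(N+1)
     = 12/(17*18) * (26^2/4 + 51.5^2/4 + 47^2/5 + 28.5^2/4) - 3*18
     = 0.039216 * 1476.92 - 54
     = 3.918627.
Step 4: Ties present; correction factor C = 1 - 24/(17^3 - 17) = 0.995098. Corrected H = 3.918627 / 0.995098 = 3.937931.
Step 5: Under H0, H ~ chi^2(3); p-value = 0.268245.
Step 6: alpha = 0.1. fail to reject H0.

H = 3.9379, df = 3, p = 0.268245, fail to reject H0.


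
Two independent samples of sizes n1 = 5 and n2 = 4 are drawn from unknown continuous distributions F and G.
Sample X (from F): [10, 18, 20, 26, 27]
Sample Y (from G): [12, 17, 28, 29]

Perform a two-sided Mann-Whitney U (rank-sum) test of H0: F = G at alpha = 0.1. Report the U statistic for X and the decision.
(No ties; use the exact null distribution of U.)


Step 1: Combine and sort all 9 observations; assign midranks.
sorted (value, group): (10,X), (12,Y), (17,Y), (18,X), (20,X), (26,X), (27,X), (28,Y), (29,Y)
ranks: 10->1, 12->2, 17->3, 18->4, 20->5, 26->6, 27->7, 28->8, 29->9
Step 2: Rank sum for X: R1 = 1 + 4 + 5 + 6 + 7 = 23.
Step 3: U_X = R1 - n1(n1+1)/2 = 23 - 5*6/2 = 23 - 15 = 8.
       U_Y = n1*n2 - U_X = 20 - 8 = 12.
Step 4: No ties, so the exact null distribution of U (based on enumerating the C(9,5) = 126 equally likely rank assignments) gives the two-sided p-value.
Step 5: p-value = 0.730159; compare to alpha = 0.1. fail to reject H0.

U_X = 8, p = 0.730159, fail to reject H0 at alpha = 0.1.


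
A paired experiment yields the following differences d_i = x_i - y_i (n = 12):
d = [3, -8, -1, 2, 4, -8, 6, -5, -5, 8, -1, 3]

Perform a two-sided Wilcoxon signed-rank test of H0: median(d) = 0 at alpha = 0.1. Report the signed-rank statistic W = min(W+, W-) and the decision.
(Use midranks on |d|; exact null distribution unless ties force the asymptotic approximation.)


Step 1: Drop any zero differences (none here) and take |d_i|.
|d| = [3, 8, 1, 2, 4, 8, 6, 5, 5, 8, 1, 3]
Step 2: Midrank |d_i| (ties get averaged ranks).
ranks: |3|->4.5, |8|->11, |1|->1.5, |2|->3, |4|->6, |8|->11, |6|->9, |5|->7.5, |5|->7.5, |8|->11, |1|->1.5, |3|->4.5
Step 3: Attach original signs; sum ranks with positive sign and with negative sign.
W+ = 4.5 + 3 + 6 + 9 + 11 + 4.5 = 38
W- = 11 + 1.5 + 11 + 7.5 + 7.5 + 1.5 = 40
(Check: W+ + W- = 78 should equal n(n+1)/2 = 78.)
Step 4: Test statistic W = min(W+, W-) = 38.
Step 5: Ties in |d|, so use the tie-corrected normal approximation.
        E[W] = n(n+1)/4 = 12*13/4 = 39.
        Tie groups: |d|=1 (t=2), |d|=3 (t=2), |d|=5 (t=2), |d|=8 (t=3); sum(t^3 - t) = 42.
        Var[W] = n(n+1)(2n+1)/24 - sum(t^3-t)/48 = 3900/24 - 42/48 = 161.625.
        z = (W - E[W]) / sqrt(Var[W]) = (38 - 39) / 12.7132 = -0.0787.
        Two-sided p = 2*Phi(z) = 0.937304.
Step 6: alpha = 0.1. fail to reject H0.

W+ = 38, W- = 40, W = min = 38, p = 0.937304, fail to reject H0.


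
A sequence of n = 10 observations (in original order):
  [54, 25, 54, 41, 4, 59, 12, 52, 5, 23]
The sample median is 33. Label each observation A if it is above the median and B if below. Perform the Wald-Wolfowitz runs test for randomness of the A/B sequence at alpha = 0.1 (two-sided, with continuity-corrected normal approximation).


Step 1: Compute median = 33; label A = above, B = below.
Labels in order: ABAABABABB  (n_A = 5, n_B = 5)
Step 2: Count runs R = 8.
Step 3: Under H0 (random ordering), E[R] = 2*n_A*n_B/(n_A+n_B) + 1 = 2*5*5/10 + 1 = 6.0000.
        Var[R] = 2*n_A*n_B*(2*n_A*n_B - n_A - n_B) / ((n_A+n_B)^2 * (n_A+n_B-1)) = 2000/900 = 2.2222.
        SD[R] = 1.4907.
Step 4: Continuity-corrected z = (R - 0.5 - E[R]) / SD[R] = (8 - 0.5 - 6.0000) / 1.4907 = 1.0062.
Step 5: Two-sided p-value via normal approximation = 2*(1 - Phi(|z|)) = 0.314305.
Step 6: alpha = 0.1. fail to reject H0.

R = 8, z = 1.0062, p = 0.314305, fail to reject H0.
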